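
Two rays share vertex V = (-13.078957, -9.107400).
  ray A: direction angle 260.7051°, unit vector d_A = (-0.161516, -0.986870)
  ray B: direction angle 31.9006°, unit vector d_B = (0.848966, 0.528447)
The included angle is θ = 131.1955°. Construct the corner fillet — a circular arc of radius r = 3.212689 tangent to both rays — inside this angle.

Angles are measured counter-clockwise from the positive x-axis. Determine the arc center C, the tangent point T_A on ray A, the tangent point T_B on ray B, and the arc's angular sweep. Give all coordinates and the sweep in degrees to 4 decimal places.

bisector direction at 326.3029° = (0.831982,-0.554803)
center distance |VC| = r/sin(θ/2) = 3.212689/sin(65.5978°) = 3.527840
C = V + |VC|·bis = (-10.1439,-11.0647)
T_A = V + ((C−V)·d_A)·d_A = V + 1.4575·d_A = (-13.3144,-10.5458)
T_B = V + ((C−V)·d_B)·d_B = V + 1.4575·d_B = (-11.8416,-8.3372)
sweep = 180° − θ = 48.8045°

center=(-10.1439,-11.0647) T_A=(-13.3144,-10.5458) T_B=(-11.8416,-8.3372) sweep=48.8045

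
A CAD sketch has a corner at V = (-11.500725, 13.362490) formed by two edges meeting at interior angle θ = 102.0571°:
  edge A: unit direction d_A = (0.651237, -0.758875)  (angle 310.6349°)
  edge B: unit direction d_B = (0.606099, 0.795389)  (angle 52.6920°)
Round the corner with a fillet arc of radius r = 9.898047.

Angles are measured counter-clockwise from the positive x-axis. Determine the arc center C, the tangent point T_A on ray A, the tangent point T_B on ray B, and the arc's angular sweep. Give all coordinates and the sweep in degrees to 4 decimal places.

center=(1.2252,13.7321) T_A=(-6.2862,7.2861) T_B=(-6.6476,19.7313) sweep=77.9429

bisector direction at 1.6635° = (0.999579,0.029029)
center distance |VC| = r/sin(θ/2) = 9.898047/sin(51.0286°) = 12.731271
C = V + |VC|·bis = (1.2252,13.7321)
T_A = V + ((C−V)·d_A)·d_A = V + 8.0071·d_A = (-6.2862,7.2861)
T_B = V + ((C−V)·d_B)·d_B = V + 8.0071·d_B = (-6.6476,19.7313)
sweep = 180° − θ = 77.9429°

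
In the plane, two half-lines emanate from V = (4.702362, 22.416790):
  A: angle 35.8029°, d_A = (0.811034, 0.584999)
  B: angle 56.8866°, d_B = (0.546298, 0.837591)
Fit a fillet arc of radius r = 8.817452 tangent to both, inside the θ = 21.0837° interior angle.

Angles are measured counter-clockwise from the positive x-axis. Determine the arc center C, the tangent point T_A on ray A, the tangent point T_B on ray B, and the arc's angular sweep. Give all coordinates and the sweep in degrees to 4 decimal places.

bisector direction at 46.3448° = (0.690318,0.723507)
center distance |VC| = r/sin(θ/2) = 8.817452/sin(10.5419°) = 48.195000
C = V + |VC|·bis = (37.9722,57.2862)
T_A = V + ((C−V)·d_A)·d_A = V + 47.3815·d_A = (43.1304,50.1349)
T_B = V + ((C−V)·d_B)·d_B = V + 47.3815·d_B = (30.5868,62.1031)
sweep = 180° − θ = 158.9163°

center=(37.9722,57.2862) T_A=(43.1304,50.1349) T_B=(30.5868,62.1031) sweep=158.9163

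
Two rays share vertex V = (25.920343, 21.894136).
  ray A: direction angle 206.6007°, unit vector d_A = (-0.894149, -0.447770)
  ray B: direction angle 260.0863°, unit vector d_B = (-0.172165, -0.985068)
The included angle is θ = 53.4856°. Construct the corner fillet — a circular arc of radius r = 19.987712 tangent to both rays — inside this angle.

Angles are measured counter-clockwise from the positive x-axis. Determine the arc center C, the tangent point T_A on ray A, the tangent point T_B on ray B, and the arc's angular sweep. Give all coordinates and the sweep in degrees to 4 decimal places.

center=(-0.5982,-13.7397) T_A=(-9.5481,4.1323) T_B=(19.0910,-17.1809) sweep=126.5144

bisector direction at 233.3435° = (-0.597016,-0.802229)
center distance |VC| = r/sin(θ/2) = 19.987712/sin(26.7428°) = 44.418498
C = V + |VC|·bis = (-0.5982,-13.7397)
T_A = V + ((C−V)·d_A)·d_A = V + 39.6673·d_A = (-9.5481,4.1323)
T_B = V + ((C−V)·d_B)·d_B = V + 39.6673·d_B = (19.0910,-17.1809)
sweep = 180° − θ = 126.5144°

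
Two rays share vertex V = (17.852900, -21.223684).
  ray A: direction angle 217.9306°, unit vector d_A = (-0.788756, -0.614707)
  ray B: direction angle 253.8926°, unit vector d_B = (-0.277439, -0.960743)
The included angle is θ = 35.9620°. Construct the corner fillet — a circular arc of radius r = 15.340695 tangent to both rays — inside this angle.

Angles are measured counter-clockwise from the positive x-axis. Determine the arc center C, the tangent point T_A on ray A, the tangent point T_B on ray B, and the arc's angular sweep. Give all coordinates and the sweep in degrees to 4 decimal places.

center=(-9.9993,-62.3792) T_A=(-19.4293,-50.2791) T_B=(4.7392,-66.6353) sweep=144.0380

bisector direction at 235.9116° = (-0.560471,-0.828174)
center distance |VC| = r/sin(θ/2) = 15.340695/sin(17.9810°) = 49.694252
C = V + |VC|·bis = (-9.9993,-62.3792)
T_A = V + ((C−V)·d_A)·d_A = V + 47.2671·d_A = (-19.4293,-50.2791)
T_B = V + ((C−V)·d_B)·d_B = V + 47.2671·d_B = (4.7392,-66.6353)
sweep = 180° − θ = 144.0380°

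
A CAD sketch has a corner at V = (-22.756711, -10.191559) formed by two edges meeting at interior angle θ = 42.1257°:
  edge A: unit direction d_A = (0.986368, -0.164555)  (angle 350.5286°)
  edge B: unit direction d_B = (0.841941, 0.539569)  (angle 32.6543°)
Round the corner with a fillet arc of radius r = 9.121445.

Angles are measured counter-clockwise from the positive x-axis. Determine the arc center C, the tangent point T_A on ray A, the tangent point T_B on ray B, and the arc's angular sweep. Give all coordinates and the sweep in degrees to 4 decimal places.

center=(2.1059,-5.0919) T_A=(0.6049,-14.0890) T_B=(-2.8158,2.5879) sweep=137.8743

bisector direction at 11.5914° = (0.979605,0.200932)
center distance |VC| = r/sin(θ/2) = 9.121445/sin(21.0629°) = 25.380225
C = V + |VC|·bis = (2.1059,-5.0919)
T_A = V + ((C−V)·d_A)·d_A = V + 23.6845·d_A = (0.6049,-14.0890)
T_B = V + ((C−V)·d_B)·d_B = V + 23.6845·d_B = (-2.8158,2.5879)
sweep = 180° − θ = 137.8743°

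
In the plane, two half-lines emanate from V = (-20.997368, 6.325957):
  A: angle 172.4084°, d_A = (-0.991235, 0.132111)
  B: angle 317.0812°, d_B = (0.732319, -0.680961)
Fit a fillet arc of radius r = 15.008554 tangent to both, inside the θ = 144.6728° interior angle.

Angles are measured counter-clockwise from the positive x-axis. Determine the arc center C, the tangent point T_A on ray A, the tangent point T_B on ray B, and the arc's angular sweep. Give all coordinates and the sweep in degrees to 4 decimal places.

bisector direction at 244.7448° = (-0.426651,-0.904416)
center distance |VC| = r/sin(θ/2) = 15.008554/sin(72.3364°) = 15.751151
C = V + |VC|·bis = (-27.7176,-7.9196)
T_A = V + ((C−V)·d_A)·d_A = V + 4.7793·d_A = (-25.7348,6.9574)
T_B = V + ((C−V)·d_B)·d_B = V + 4.7793·d_B = (-17.4974,3.0714)
sweep = 180° − θ = 35.3272°

center=(-27.7176,-7.9196) T_A=(-25.7348,6.9574) T_B=(-17.4974,3.0714) sweep=35.3272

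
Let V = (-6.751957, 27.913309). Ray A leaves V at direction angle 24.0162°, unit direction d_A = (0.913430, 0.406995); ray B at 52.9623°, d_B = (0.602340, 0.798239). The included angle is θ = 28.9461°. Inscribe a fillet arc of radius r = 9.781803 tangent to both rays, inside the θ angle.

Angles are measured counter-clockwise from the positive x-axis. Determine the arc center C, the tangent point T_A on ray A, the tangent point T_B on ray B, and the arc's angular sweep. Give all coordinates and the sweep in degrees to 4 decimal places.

center=(23.8831,52.2722) T_A=(27.8643,43.3372) T_B=(16.0749,58.1641) sweep=151.0539

bisector direction at 38.4893° = (0.782725,0.622368)
center distance |VC| = r/sin(θ/2) = 9.781803/sin(14.4731°) = 39.139018
C = V + |VC|·bis = (23.8831,52.2722)
T_A = V + ((C−V)·d_A)·d_A = V + 37.8970·d_A = (27.8643,43.3372)
T_B = V + ((C−V)·d_B)·d_B = V + 37.8970·d_B = (16.0749,58.1641)
sweep = 180° − θ = 151.0539°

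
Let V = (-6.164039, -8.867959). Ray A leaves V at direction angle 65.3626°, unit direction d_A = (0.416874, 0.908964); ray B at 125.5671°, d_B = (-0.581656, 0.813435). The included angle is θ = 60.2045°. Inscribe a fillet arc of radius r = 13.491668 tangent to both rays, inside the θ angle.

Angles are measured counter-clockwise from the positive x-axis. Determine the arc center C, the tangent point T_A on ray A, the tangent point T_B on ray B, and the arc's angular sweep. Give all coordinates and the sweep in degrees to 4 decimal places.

center=(-8.7259,17.9100) T_A=(3.5376,12.2857) T_B=(-19.7005,10.0625) sweep=119.7955

bisector direction at 95.4649° = (-0.095235,0.995455)
center distance |VC| = r/sin(θ/2) = 13.491668/sin(30.1023°) = 26.900230
C = V + |VC|·bis = (-8.7259,17.9100)
T_A = V + ((C−V)·d_A)·d_A = V + 23.2722·d_A = (3.5376,12.2857)
T_B = V + ((C−V)·d_B)·d_B = V + 23.2722·d_B = (-19.7005,10.0625)
sweep = 180° − θ = 119.7955°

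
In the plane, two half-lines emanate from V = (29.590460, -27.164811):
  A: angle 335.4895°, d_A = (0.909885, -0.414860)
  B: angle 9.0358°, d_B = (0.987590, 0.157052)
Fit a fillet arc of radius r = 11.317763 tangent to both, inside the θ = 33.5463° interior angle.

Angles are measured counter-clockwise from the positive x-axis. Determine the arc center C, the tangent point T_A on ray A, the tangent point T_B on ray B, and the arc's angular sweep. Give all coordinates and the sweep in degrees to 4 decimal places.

bisector direction at 352.2627° = (0.990896,-0.134632)
center distance |VC| = r/sin(θ/2) = 11.317763/sin(16.7732°) = 39.218378
C = V + |VC|·bis = (68.4518,-32.4449)
T_A = V + ((C−V)·d_A)·d_A = V + 37.5498·d_A = (63.7565,-42.7427)
T_B = V + ((C−V)·d_B)·d_B = V + 37.5498·d_B = (66.6743,-21.2676)
sweep = 180° − θ = 146.4537°

center=(68.4518,-32.4449) T_A=(63.7565,-42.7427) T_B=(66.6743,-21.2676) sweep=146.4537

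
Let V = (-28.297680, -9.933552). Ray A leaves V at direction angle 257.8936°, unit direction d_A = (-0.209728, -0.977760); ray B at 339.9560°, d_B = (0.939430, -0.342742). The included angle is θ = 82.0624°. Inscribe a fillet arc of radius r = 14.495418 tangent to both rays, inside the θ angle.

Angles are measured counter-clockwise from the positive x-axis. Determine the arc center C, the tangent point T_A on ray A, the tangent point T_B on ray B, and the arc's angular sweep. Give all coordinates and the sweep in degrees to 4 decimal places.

bisector direction at 298.9248° = (0.483661,-0.875255)
center distance |VC| = r/sin(θ/2) = 14.495418/sin(41.0312°) = 22.080857
C = V + |VC|·bis = (-17.6180,-29.2599)
T_A = V + ((C−V)·d_A)·d_A = V + 16.6567·d_A = (-31.7911,-26.2198)
T_B = V + ((C−V)·d_B)·d_B = V + 16.6567·d_B = (-12.6498,-15.6425)
sweep = 180° − θ = 97.9376°

center=(-17.6180,-29.2599) T_A=(-31.7911,-26.2198) T_B=(-12.6498,-15.6425) sweep=97.9376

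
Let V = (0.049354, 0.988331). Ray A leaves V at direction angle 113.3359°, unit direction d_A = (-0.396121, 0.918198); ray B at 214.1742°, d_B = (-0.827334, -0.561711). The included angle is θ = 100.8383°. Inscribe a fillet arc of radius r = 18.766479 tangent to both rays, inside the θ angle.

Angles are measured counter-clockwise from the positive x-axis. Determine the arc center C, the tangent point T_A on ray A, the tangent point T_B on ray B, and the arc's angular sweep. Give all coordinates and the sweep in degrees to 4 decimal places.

center=(-23.3276,7.7999) T_A=(-6.0962,15.2336) T_B=(-12.7862,-7.7263) sweep=79.1617

bisector direction at 163.7551° = (-0.960075,0.279744)
center distance |VC| = r/sin(θ/2) = 18.766479/sin(50.4192°) = 24.349085
C = V + |VC|·bis = (-23.3276,7.7999)
T_A = V + ((C−V)·d_A)·d_A = V + 15.5144·d_A = (-6.0962,15.2336)
T_B = V + ((C−V)·d_B)·d_B = V + 15.5144·d_B = (-12.7862,-7.7263)
sweep = 180° − θ = 79.1617°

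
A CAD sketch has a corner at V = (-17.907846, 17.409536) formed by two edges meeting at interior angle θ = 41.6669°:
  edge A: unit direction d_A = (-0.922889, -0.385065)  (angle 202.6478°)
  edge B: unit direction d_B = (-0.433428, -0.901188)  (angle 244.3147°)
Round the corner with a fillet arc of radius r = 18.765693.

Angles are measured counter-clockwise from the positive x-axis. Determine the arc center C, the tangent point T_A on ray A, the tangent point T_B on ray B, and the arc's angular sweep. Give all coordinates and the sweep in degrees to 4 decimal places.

center=(-56.1935,-18.8983) T_A=(-63.4195,-1.5797) T_B=(-39.2820,-27.0319) sweep=138.3331

bisector direction at 223.4812° = (-0.725600,-0.688117)
center distance |VC| = r/sin(θ/2) = 18.765693/sin(20.8334°) = 52.764101
C = V + |VC|·bis = (-56.1935,-18.8983)
T_A = V + ((C−V)·d_A)·d_A = V + 49.3143·d_A = (-63.4195,-1.5797)
T_B = V + ((C−V)·d_B)·d_B = V + 49.3143·d_B = (-39.2820,-27.0319)
sweep = 180° − θ = 138.3331°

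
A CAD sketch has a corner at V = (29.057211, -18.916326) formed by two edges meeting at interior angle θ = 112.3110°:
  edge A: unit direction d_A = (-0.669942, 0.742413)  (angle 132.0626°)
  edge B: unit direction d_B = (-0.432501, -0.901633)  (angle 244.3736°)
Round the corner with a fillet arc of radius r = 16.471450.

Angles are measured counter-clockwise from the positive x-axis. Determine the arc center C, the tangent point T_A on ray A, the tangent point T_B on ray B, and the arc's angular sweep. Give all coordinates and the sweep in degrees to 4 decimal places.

bisector direction at 188.2181° = (-0.989731,-0.142942)
center distance |VC| = r/sin(θ/2) = 16.471450/sin(56.1555°) = 19.831927
C = V + |VC|·bis = (9.4289,-21.7511)
T_A = V + ((C−V)·d_A)·d_A = V + 11.0452·d_A = (21.6576,-10.7162)
T_B = V + ((C−V)·d_B)·d_B = V + 11.0452·d_B = (24.2801,-28.8751)
sweep = 180° − θ = 67.6890°

center=(9.4289,-21.7511) T_A=(21.6576,-10.7162) T_B=(24.2801,-28.8751) sweep=67.6890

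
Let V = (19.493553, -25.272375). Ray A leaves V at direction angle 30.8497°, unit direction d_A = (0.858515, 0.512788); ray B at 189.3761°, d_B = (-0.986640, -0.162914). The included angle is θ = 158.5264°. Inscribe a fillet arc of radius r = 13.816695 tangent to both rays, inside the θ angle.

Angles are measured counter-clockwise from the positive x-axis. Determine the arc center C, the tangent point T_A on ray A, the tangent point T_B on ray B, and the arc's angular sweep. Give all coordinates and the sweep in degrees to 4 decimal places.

center=(14.6577,-12.0671) T_A=(21.7428,-23.9289) T_B=(16.9087,-25.6992) sweep=21.4736

bisector direction at 110.1129° = (-0.343871,0.939017)
center distance |VC| = r/sin(θ/2) = 13.816695/sin(79.2632°) = 14.062889
C = V + |VC|·bis = (14.6577,-12.0671)
T_A = V + ((C−V)·d_A)·d_A = V + 2.6199·d_A = (21.7428,-23.9289)
T_B = V + ((C−V)·d_B)·d_B = V + 2.6199·d_B = (16.9087,-25.6992)
sweep = 180° − θ = 21.4736°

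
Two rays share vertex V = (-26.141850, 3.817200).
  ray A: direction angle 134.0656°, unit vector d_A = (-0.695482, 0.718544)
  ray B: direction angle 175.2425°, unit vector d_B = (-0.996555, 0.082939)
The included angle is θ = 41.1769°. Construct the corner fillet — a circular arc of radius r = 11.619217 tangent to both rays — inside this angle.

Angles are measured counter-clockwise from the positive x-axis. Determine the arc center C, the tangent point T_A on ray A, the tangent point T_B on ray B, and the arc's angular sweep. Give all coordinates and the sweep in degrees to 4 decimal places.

bisector direction at 154.6540° = (-0.903740,0.428083)
center distance |VC| = r/sin(θ/2) = 11.619217/sin(20.5885°) = 33.041717
C = V + |VC|·bis = (-56.0030,17.9618)
T_A = V + ((C−V)·d_A)·d_A = V + 30.9314·d_A = (-47.6540,26.0427)
T_B = V + ((C−V)·d_B)·d_B = V + 30.9314·d_B = (-56.9666,6.3826)
sweep = 180° − θ = 138.8231°

center=(-56.0030,17.9618) T_A=(-47.6540,26.0427) T_B=(-56.9666,6.3826) sweep=138.8231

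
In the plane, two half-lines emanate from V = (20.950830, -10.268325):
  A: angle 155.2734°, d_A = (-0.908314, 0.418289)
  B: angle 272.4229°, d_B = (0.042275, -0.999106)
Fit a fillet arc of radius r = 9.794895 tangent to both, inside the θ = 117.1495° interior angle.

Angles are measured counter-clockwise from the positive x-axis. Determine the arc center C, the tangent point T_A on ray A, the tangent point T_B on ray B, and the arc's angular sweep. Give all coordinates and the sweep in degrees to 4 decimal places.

center=(11.4177,-16.6618) T_A=(15.5148,-7.7650) T_B=(21.2038,-16.2477) sweep=62.8505

bisector direction at 213.8482° = (-0.830517,-0.556994)
center distance |VC| = r/sin(θ/2) = 9.794895/sin(58.5748°) = 11.478557
C = V + |VC|·bis = (11.4177,-16.6618)
T_A = V + ((C−V)·d_A)·d_A = V + 5.9848·d_A = (15.5148,-7.7650)
T_B = V + ((C−V)·d_B)·d_B = V + 5.9848·d_B = (21.2038,-16.2477)
sweep = 180° − θ = 62.8505°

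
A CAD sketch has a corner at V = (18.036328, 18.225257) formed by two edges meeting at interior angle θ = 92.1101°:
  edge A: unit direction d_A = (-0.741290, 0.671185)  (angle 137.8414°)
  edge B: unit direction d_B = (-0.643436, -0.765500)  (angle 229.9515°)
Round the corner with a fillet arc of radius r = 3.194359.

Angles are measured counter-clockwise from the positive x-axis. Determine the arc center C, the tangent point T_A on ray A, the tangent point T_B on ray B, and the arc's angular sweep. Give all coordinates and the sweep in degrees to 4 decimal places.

bisector direction at 183.8964° = (-0.997688,-0.067953)
center distance |VC| = r/sin(θ/2) = 3.194359/sin(46.0551°) = 4.436567
C = V + |VC|·bis = (13.6100,17.9238)
T_A = V + ((C−V)·d_A)·d_A = V + 3.0788·d_A = (15.7540,20.2917)
T_B = V + ((C−V)·d_B)·d_B = V + 3.0788·d_B = (16.0553,15.8684)
sweep = 180° − θ = 87.8899°

center=(13.6100,17.9238) T_A=(15.7540,20.2917) T_B=(16.0553,15.8684) sweep=87.8899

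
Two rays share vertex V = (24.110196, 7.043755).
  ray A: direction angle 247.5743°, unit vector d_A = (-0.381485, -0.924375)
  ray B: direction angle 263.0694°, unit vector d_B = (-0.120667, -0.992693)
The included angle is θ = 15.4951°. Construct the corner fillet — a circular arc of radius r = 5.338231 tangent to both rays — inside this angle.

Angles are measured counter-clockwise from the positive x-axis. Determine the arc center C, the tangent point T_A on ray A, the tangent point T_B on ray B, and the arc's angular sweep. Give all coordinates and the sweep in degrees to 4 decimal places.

bisector direction at 255.3218° = (-0.253389,-0.967364)
center distance |VC| = r/sin(θ/2) = 5.338231/sin(7.7476°) = 39.598606
C = V + |VC|·bis = (14.0763,-31.2625)
T_A = V + ((C−V)·d_A)·d_A = V + 39.2371·d_A = (9.1418,-29.2261)
T_B = V + ((C−V)·d_B)·d_B = V + 39.2371·d_B = (19.3756,-31.9067)
sweep = 180° − θ = 164.5049°

center=(14.0763,-31.2625) T_A=(9.1418,-29.2261) T_B=(19.3756,-31.9067) sweep=164.5049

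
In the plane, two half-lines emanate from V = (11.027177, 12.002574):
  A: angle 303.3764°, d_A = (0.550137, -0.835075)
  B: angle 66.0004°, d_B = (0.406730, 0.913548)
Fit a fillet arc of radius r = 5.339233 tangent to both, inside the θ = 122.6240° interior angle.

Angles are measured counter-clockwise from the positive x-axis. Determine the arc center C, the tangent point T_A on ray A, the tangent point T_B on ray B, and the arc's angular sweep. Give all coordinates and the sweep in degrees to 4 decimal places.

center=(17.0932,12.5001) T_A=(12.6345,9.5627) T_B=(12.2155,14.6717) sweep=57.3760

bisector direction at 4.6884° = (0.996654,0.081737)
center distance |VC| = r/sin(θ/2) = 5.339233/sin(61.3120°) = 6.086353
C = V + |VC|·bis = (17.0932,12.5001)
T_A = V + ((C−V)·d_A)·d_A = V + 2.9217·d_A = (12.6345,9.5627)
T_B = V + ((C−V)·d_B)·d_B = V + 2.9217·d_B = (12.2155,14.6717)
sweep = 180° − θ = 57.3760°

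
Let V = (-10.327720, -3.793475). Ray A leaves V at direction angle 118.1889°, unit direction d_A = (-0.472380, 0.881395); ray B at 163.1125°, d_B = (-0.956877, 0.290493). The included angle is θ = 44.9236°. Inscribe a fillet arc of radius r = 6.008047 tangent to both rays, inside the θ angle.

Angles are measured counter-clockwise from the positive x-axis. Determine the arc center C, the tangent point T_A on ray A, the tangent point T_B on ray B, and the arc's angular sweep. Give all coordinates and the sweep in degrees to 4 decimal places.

bisector direction at 140.6507° = (-0.773295,0.634046)
center distance |VC| = r/sin(θ/2) = 6.008047/sin(22.4618°) = 15.725098
C = V + |VC|·bis = (-22.4879,6.1770)
T_A = V + ((C−V)·d_A)·d_A = V + 14.5321·d_A = (-17.1924,9.0150)
T_B = V + ((C−V)·d_B)·d_B = V + 14.5321·d_B = (-24.2332,0.4280)
sweep = 180° − θ = 135.0764°

center=(-22.4879,6.1770) T_A=(-17.1924,9.0150) T_B=(-24.2332,0.4280) sweep=135.0764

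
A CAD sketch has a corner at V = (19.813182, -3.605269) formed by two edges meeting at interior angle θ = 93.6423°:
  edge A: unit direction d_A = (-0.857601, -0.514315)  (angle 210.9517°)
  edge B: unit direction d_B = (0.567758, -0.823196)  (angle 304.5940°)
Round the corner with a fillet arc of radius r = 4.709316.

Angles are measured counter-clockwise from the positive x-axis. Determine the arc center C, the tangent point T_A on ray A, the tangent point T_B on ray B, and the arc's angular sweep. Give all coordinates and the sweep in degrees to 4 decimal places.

bisector direction at 257.7729° = (-0.211788,-0.977316)
center distance |VC| = r/sin(θ/2) = 4.709316/sin(46.8212°) = 6.458007
C = V + |VC|·bis = (18.4455,-9.9168)
T_A = V + ((C−V)·d_A)·d_A = V + 4.4191·d_A = (16.0234,-5.8781)
T_B = V + ((C−V)·d_B)·d_B = V + 4.4191·d_B = (22.3221,-7.2430)
sweep = 180° − θ = 86.3577°

center=(18.4455,-9.9168) T_A=(16.0234,-5.8781) T_B=(22.3221,-7.2430) sweep=86.3577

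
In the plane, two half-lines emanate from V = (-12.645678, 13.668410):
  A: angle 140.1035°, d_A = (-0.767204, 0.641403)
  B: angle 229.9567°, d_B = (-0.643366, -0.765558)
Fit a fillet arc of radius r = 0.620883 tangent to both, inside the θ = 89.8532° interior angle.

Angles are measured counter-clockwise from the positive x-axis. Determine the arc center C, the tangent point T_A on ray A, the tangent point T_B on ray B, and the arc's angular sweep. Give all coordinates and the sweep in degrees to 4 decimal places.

center=(-13.5215,13.5913) T_A=(-13.1232,14.0677) T_B=(-13.0462,13.1919) sweep=90.1468

bisector direction at 185.0301° = (-0.996149,-0.087679)
center distance |VC| = r/sin(θ/2) = 0.620883/sin(44.9266°) = 0.879188
C = V + |VC|·bis = (-13.5215,13.5913)
T_A = V + ((C−V)·d_A)·d_A = V + 0.6225·d_A = (-13.1232,14.0677)
T_B = V + ((C−V)·d_B)·d_B = V + 0.6225·d_B = (-13.0462,13.1919)
sweep = 180° − θ = 90.1468°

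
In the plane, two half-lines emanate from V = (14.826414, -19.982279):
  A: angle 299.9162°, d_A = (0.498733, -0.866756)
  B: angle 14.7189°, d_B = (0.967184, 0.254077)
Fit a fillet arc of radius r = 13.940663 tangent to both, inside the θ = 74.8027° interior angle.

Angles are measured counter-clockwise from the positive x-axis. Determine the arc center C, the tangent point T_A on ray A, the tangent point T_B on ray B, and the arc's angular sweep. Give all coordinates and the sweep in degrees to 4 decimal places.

center=(36.0028,-28.8329) T_A=(23.9197,-35.7856) T_B=(32.4608,-15.3498) sweep=105.1973

bisector direction at 337.3176° = (0.922656,-0.385623)
center distance |VC| = r/sin(θ/2) = 13.940663/sin(37.4014°) = 22.951577
C = V + |VC|·bis = (36.0028,-28.8329)
T_A = V + ((C−V)·d_A)·d_A = V + 18.2327·d_A = (23.9197,-35.7856)
T_B = V + ((C−V)·d_B)·d_B = V + 18.2327·d_B = (32.4608,-15.3498)
sweep = 180° − θ = 105.1973°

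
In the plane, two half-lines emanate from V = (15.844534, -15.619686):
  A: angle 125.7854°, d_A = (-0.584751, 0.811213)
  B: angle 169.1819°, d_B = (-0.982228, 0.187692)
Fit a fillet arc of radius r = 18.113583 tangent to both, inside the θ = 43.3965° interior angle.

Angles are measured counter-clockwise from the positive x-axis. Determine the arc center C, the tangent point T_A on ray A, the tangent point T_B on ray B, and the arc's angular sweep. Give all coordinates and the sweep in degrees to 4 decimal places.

center=(-25.4682,10.7160) T_A=(-10.7742,21.3079) T_B=(-28.8679,-7.0757) sweep=136.6035

bisector direction at 147.4836° = (-0.843238,0.537540)
center distance |VC| = r/sin(θ/2) = 18.113583/sin(21.6983°) = 48.992920
C = V + |VC|·bis = (-25.4682,10.7160)
T_A = V + ((C−V)·d_A)·d_A = V + 45.5215·d_A = (-10.7742,21.3079)
T_B = V + ((C−V)·d_B)·d_B = V + 45.5215·d_B = (-28.8679,-7.0757)
sweep = 180° − θ = 136.6035°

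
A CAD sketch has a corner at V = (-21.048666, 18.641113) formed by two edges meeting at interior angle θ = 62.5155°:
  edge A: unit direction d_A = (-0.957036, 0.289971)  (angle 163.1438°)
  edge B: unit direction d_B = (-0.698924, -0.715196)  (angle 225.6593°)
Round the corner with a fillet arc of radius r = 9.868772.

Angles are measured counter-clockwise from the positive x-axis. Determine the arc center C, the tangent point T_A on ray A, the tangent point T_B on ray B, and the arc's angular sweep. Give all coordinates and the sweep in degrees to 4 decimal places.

bisector direction at 194.4015° = (-0.968576,-0.248716)
center distance |VC| = r/sin(θ/2) = 9.868772/sin(31.2578°) = 19.019047
C = V + |VC|·bis = (-39.4701,13.9108)
T_A = V + ((C−V)·d_A)·d_A = V + 16.2583·d_A = (-36.6084,23.3555)
T_B = V + ((C−V)·d_B)·d_B = V + 16.2583·d_B = (-32.4120,7.0133)
sweep = 180° − θ = 117.4845°

center=(-39.4701,13.9108) T_A=(-36.6084,23.3555) T_B=(-32.4120,7.0133) sweep=117.4845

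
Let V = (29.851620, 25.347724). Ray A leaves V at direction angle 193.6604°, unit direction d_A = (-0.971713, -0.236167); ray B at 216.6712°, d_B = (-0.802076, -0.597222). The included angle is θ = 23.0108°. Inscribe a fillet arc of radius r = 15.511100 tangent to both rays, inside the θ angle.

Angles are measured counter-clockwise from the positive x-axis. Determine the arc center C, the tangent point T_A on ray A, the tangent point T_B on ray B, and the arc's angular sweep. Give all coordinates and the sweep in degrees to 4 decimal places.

center=(-40.5323,-7.7211) T_A=(-44.1955,7.3512) T_B=(-31.2688,-20.1622) sweep=156.9892

bisector direction at 205.1658° = (-0.905081,-0.425239)
center distance |VC| = r/sin(θ/2) = 15.511100/sin(11.5054°) = 77.765354
C = V + |VC|·bis = (-40.5323,-7.7211)
T_A = V + ((C−V)·d_A)·d_A = V + 76.2027·d_A = (-44.1955,7.3512)
T_B = V + ((C−V)·d_B)·d_B = V + 76.2027·d_B = (-31.2688,-20.1622)
sweep = 180° − θ = 156.9892°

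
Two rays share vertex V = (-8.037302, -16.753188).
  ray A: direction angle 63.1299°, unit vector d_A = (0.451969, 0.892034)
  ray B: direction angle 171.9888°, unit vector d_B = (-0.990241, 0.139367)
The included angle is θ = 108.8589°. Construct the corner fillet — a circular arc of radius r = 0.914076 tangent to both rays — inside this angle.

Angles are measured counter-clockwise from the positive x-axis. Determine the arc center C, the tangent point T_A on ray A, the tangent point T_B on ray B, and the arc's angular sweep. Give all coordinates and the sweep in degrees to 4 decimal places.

bisector direction at 117.5594° = (-0.462667,0.886532)
center distance |VC| = r/sin(θ/2) = 0.914076/sin(54.4295°) = 1.123772
C = V + |VC|·bis = (-8.5572,-15.7569)
T_A = V + ((C−V)·d_A)·d_A = V + 0.6537·d_A = (-7.7418,-16.1701)
T_B = V + ((C−V)·d_B)·d_B = V + 0.6537·d_B = (-8.6846,-16.6621)
sweep = 180° − θ = 71.1411°

center=(-8.5572,-15.7569) T_A=(-7.7418,-16.1701) T_B=(-8.6846,-16.6621) sweep=71.1411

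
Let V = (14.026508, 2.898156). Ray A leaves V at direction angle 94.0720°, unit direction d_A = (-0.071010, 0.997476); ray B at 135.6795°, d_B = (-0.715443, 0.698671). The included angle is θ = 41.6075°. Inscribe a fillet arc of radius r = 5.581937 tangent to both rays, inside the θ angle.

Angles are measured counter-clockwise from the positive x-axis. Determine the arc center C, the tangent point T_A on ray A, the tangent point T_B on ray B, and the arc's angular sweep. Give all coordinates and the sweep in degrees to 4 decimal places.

center=(7.4154,17.1564) T_A=(12.9833,17.5527) T_B=(3.5155,13.1628) sweep=138.3925

bisector direction at 114.8758° = (-0.420652,0.907222)
center distance |VC| = r/sin(θ/2) = 5.581937/sin(20.8038°) = 15.716322
C = V + |VC|·bis = (7.4154,17.1564)
T_A = V + ((C−V)·d_A)·d_A = V + 14.6917·d_A = (12.9833,17.5527)
T_B = V + ((C−V)·d_B)·d_B = V + 14.6917·d_B = (3.5155,13.1628)
sweep = 180° − θ = 138.3925°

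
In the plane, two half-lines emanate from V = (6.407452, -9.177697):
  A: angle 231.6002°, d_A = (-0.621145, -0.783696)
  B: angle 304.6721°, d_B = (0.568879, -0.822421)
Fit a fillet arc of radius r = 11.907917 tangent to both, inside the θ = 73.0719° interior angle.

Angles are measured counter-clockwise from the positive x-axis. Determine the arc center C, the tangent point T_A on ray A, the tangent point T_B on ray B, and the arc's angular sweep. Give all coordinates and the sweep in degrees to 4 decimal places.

center=(5.7569,-29.1694) T_A=(-3.5753,-21.7729) T_B=(15.5502,-22.3953) sweep=106.9281

bisector direction at 268.1361° = (-0.032525,-0.999471)
center distance |VC| = r/sin(θ/2) = 11.907917/sin(36.5359°) = 20.002311
C = V + |VC|·bis = (5.7569,-29.1694)
T_A = V + ((C−V)·d_A)·d_A = V + 16.0715·d_A = (-3.5753,-21.7729)
T_B = V + ((C−V)·d_B)·d_B = V + 16.0715·d_B = (15.5502,-22.3953)
sweep = 180° − θ = 106.9281°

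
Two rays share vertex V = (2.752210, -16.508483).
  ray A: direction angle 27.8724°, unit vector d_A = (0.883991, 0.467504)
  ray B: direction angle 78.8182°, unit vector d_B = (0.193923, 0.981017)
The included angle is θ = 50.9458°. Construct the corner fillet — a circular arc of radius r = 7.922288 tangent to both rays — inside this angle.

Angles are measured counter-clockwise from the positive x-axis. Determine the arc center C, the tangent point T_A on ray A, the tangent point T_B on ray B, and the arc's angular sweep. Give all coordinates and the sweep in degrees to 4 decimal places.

bisector direction at 53.3453° = (0.596991,0.802248)
center distance |VC| = r/sin(θ/2) = 7.922288/sin(25.4729°) = 18.420321
C = V + |VC|·bis = (13.7490,-1.7308)
T_A = V + ((C−V)·d_A)·d_A = V + 16.6297·d_A = (17.4527,-8.7340)
T_B = V + ((C−V)·d_B)·d_B = V + 16.6297·d_B = (5.9771,-0.1945)
sweep = 180° − θ = 129.0542°

center=(13.7490,-1.7308) T_A=(17.4527,-8.7340) T_B=(5.9771,-0.1945) sweep=129.0542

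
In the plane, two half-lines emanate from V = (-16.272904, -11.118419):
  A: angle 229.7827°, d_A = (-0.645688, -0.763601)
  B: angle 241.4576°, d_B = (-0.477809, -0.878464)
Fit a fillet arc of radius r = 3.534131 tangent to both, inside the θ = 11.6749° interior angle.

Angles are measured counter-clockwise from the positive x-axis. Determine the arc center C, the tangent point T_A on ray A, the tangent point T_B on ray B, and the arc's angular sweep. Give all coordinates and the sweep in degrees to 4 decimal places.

center=(-35.8945,-39.7966) T_A=(-38.5931,-37.5147) T_B=(-32.7899,-41.4853) sweep=168.3251

bisector direction at 235.6201° = (-0.564677,-0.825312)
center distance |VC| = r/sin(θ/2) = 3.534131/sin(5.8374°) = 34.748311
C = V + |VC|·bis = (-35.8945,-39.7966)
T_A = V + ((C−V)·d_A)·d_A = V + 34.5681·d_A = (-38.5931,-37.5147)
T_B = V + ((C−V)·d_B)·d_B = V + 34.5681·d_B = (-32.7899,-41.4853)
sweep = 180° − θ = 168.3251°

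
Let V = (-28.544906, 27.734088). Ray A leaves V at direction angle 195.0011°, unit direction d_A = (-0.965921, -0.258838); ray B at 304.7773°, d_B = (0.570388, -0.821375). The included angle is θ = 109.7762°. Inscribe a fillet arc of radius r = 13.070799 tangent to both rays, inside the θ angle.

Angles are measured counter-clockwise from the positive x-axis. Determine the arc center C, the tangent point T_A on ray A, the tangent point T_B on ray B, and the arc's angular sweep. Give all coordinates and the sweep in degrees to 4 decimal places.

center=(-34.0389,12.7299) T_A=(-37.4221,25.3553) T_B=(-23.3028,20.1853) sweep=70.2238

bisector direction at 249.8892° = (-0.343837,-0.939029)
center distance |VC| = r/sin(θ/2) = 13.070799/sin(54.8881°) = 15.978381
C = V + |VC|·bis = (-34.0389,12.7299)
T_A = V + ((C−V)·d_A)·d_A = V + 9.1904·d_A = (-37.4221,25.3553)
T_B = V + ((C−V)·d_B)·d_B = V + 9.1904·d_B = (-23.3028,20.1853)
sweep = 180° − θ = 70.2238°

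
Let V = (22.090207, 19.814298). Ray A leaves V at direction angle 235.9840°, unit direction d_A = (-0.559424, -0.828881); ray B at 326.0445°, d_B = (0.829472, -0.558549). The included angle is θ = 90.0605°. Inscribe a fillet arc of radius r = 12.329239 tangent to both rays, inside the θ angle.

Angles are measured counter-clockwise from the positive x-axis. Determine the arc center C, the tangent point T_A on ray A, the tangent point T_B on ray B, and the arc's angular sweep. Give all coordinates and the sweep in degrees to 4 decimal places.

bisector direction at 281.0143° = (0.191053,-0.981580)
center distance |VC| = r/sin(θ/2) = 12.329239/sin(45.0303°) = 17.426979
C = V + |VC|·bis = (25.4197,2.7083)
T_A = V + ((C−V)·d_A)·d_A = V + 12.3162·d_A = (15.2002,9.6056)
T_B = V + ((C−V)·d_B)·d_B = V + 12.3162·d_B = (32.3062,12.9351)
sweep = 180° − θ = 89.9395°

center=(25.4197,2.7083) T_A=(15.2002,9.6056) T_B=(32.3062,12.9351) sweep=89.9395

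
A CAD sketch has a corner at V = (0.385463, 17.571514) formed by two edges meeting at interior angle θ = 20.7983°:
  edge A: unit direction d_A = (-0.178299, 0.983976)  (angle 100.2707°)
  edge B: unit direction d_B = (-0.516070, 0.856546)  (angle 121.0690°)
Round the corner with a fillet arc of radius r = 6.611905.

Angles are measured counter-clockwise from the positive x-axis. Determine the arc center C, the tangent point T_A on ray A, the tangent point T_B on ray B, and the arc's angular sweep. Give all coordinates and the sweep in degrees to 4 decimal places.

bisector direction at 110.6698° = (-0.352983,0.935630)
center distance |VC| = r/sin(θ/2) = 6.611905/sin(10.3992°) = 36.630129
C = V + |VC|·bis = (-12.5443,51.8438)
T_A = V + ((C−V)·d_A)·d_A = V + 36.0284·d_A = (-6.0384,53.0227)
T_B = V + ((C−V)·d_B)·d_B = V + 36.0284·d_B = (-18.2077,48.4316)
sweep = 180° − θ = 159.2017°

center=(-12.5443,51.8438) T_A=(-6.0384,53.0227) T_B=(-18.2077,48.4316) sweep=159.2017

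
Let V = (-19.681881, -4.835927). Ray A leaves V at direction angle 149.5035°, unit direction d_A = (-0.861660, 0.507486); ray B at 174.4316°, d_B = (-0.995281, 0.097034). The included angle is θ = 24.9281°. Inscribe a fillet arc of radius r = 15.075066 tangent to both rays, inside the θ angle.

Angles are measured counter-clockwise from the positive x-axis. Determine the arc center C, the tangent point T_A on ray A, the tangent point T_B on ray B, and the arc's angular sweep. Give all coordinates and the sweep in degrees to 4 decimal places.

center=(-86.0990,16.7859) T_A=(-78.4486,29.7755) T_B=(-87.5618,1.7820) sweep=155.0719

bisector direction at 161.9676° = (-0.950881,0.309556)
center distance |VC| = r/sin(θ/2) = 15.075066/sin(12.4641°) = 69.847916
C = V + |VC|·bis = (-86.0990,16.7859)
T_A = V + ((C−V)·d_A)·d_A = V + 68.2017·d_A = (-78.4486,29.7755)
T_B = V + ((C−V)·d_B)·d_B = V + 68.2017·d_B = (-87.5618,1.7820)
sweep = 180° − θ = 155.0719°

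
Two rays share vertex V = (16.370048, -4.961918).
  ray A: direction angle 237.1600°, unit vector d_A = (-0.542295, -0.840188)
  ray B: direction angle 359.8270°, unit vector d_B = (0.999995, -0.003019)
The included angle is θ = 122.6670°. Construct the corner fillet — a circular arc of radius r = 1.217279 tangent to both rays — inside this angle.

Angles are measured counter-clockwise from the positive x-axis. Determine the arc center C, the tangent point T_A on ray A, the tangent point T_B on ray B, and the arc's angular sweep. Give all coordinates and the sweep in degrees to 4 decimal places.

bisector direction at 298.4935° = (0.477059,-0.878871)
center distance |VC| = r/sin(θ/2) = 1.217279/sin(61.3335°) = 1.387328
C = V + |VC|·bis = (17.0319,-6.1812)
T_A = V + ((C−V)·d_A)·d_A = V + 0.6655·d_A = (16.0091,-5.5211)
T_B = V + ((C−V)·d_B)·d_B = V + 0.6655·d_B = (17.0356,-4.9639)
sweep = 180° − θ = 57.3330°

center=(17.0319,-6.1812) T_A=(16.0091,-5.5211) T_B=(17.0356,-4.9639) sweep=57.3330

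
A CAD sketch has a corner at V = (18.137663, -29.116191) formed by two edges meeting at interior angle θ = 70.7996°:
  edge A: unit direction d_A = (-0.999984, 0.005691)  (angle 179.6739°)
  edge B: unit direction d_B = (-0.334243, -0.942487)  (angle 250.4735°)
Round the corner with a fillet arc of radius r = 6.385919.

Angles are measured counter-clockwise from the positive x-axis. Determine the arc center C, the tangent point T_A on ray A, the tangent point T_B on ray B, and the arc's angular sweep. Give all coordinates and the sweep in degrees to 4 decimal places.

center=(9.1155,-35.4509) T_A=(9.1519,-29.0650) T_B=(15.1342,-37.5853) sweep=109.2004

bisector direction at 215.0737° = (-0.818414,-0.574630)
center distance |VC| = r/sin(θ/2) = 6.385919/sin(35.3998°) = 11.023922
C = V + |VC|·bis = (9.1155,-35.4509)
T_A = V + ((C−V)·d_A)·d_A = V + 8.9859·d_A = (9.1519,-29.0650)
T_B = V + ((C−V)·d_B)·d_B = V + 8.9859·d_B = (15.1342,-37.5853)
sweep = 180° − θ = 109.2004°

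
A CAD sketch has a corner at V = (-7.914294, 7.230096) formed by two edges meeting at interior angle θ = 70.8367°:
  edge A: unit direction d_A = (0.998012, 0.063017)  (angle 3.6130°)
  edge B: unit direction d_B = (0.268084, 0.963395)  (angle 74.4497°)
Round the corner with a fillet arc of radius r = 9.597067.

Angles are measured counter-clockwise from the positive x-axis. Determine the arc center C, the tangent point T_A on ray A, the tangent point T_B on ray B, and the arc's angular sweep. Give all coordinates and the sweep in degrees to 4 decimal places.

bisector direction at 39.0313° = (0.776802,0.629746)
center distance |VC| = r/sin(θ/2) = 9.597067/sin(35.4183°) = 16.559738
C = V + |VC|·bis = (4.9493,17.6585)
T_A = V + ((C−V)·d_A)·d_A = V + 13.4952·d_A = (5.5541,8.0805)
T_B = V + ((C−V)·d_B)·d_B = V + 13.4952·d_B = (-4.2964,20.2313)
sweep = 180° − θ = 109.1633°

center=(4.9493,17.6585) T_A=(5.5541,8.0805) T_B=(-4.2964,20.2313) sweep=109.1633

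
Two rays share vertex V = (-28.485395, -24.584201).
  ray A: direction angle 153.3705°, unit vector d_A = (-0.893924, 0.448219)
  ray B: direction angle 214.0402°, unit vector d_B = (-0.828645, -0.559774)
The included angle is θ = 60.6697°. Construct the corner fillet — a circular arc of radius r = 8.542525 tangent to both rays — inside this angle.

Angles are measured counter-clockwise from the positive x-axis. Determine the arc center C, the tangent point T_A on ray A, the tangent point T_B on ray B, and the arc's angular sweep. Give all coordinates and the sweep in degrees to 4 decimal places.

bisector direction at 183.7054° = (-0.997910,-0.064625)
center distance |VC| = r/sin(θ/2) = 8.542525/sin(30.3348°) = 16.914126
C = V + |VC|·bis = (-45.3642,-25.6773)
T_A = V + ((C−V)·d_A)·d_A = V + 14.5984·d_A = (-41.5352,-18.0409)
T_B = V + ((C−V)·d_B)·d_B = V + 14.5984·d_B = (-40.5823,-32.7560)
sweep = 180° − θ = 119.3303°

center=(-45.3642,-25.6773) T_A=(-41.5352,-18.0409) T_B=(-40.5823,-32.7560) sweep=119.3303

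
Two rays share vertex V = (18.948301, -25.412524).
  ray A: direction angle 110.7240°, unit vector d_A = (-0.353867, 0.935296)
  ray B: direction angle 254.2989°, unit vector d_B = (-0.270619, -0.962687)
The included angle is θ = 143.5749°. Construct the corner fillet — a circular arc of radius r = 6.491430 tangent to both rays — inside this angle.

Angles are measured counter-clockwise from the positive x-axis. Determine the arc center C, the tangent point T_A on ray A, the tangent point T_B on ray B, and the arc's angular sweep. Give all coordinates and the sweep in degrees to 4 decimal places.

center=(12.1211,-25.7120) T_A=(18.1925,-23.4149) T_B=(18.3703,-27.4687) sweep=36.4251

bisector direction at 182.5115° = (-0.999039,-0.043819)
center distance |VC| = r/sin(θ/2) = 6.491430/sin(71.7875°) = 6.833778
C = V + |VC|·bis = (12.1211,-25.7120)
T_A = V + ((C−V)·d_A)·d_A = V + 2.1358·d_A = (18.1925,-23.4149)
T_B = V + ((C−V)·d_B)·d_B = V + 2.1358·d_B = (18.3703,-27.4687)
sweep = 180° − θ = 36.4251°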